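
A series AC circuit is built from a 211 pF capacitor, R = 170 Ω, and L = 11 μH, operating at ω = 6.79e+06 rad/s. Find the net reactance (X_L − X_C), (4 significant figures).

-623.3 Ω

X_L = ωL = 74.69 Ω
X_C = 1/(ωC) = 698.0 Ω
X = 74.69 − 698.0 = -623.3 Ω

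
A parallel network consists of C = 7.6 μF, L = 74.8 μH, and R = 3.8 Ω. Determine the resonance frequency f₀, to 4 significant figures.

ω₀ = 1/√(LC) = 1/√(7.48e-05 × 7.6e-06) = 41940 rad/s
f₀ = ω₀/(2π) = 6.675 kHz

6.675 kHz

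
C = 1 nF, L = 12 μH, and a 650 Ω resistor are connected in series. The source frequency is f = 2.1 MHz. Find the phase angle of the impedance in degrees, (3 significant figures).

ω = 2πf = 1.319e+07 rad/s
X_L = ωL = 158 Ω
X_C = 1/(ωC) = 75.8 Ω
Net reactance X = X_L − X_C = 82.5 Ω
Z = 650 + j82.5 Ω
|Z| = √(650² + 82.5²) = 655 Ω
∠Z = arctan(82.5/650) = 7.24°

7.24°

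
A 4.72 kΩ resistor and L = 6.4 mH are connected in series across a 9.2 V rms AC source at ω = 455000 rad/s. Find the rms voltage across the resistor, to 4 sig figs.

X_L = ωL = 2912 Ω
Z = 4720 + j2912 Ω
|Z| = √(4720² + 2912²) = 5546 Ω
I = V/|Z| = 1.659 mA
V_R = I·|Z_R| = 0.001659 × 4720 = 7.830 V

7.830 V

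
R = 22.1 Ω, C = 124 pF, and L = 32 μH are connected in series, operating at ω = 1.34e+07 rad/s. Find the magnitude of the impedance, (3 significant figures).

174 Ω

X_L = ωL = 429 Ω
X_C = 1/(ωC) = 602 Ω
Net reactance X = X_L − X_C = -173 Ω
Z = 22.1 − j173 Ω
|Z| = √(22.1² + 173²) = 174 Ω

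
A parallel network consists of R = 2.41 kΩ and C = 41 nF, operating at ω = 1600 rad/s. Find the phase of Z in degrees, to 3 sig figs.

X_C = 1/(ωC) = 15200 Ω
Parallel: admittances add. Y = 1/R + jωC
Y = (0.000415 + j6.56e-05) S
|Y| = 0.000420 S → |Z| = 1/|Y| = 2380 Ω, ∠Z = −∠Y = -8.98°

-8.98°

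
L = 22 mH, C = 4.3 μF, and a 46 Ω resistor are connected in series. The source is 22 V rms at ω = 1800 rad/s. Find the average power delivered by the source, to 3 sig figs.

2.19 W

X_L = ωL = 39.6 Ω
X_C = 1/(ωC) = 129 Ω
Net reactance X = X_L − X_C = -89.6 Ω
Z = 46.0 − j89.6 Ω
|Z| = √(46.0² + 89.6²) = 101 Ω
∠Z = arctan(-89.6/46.0) = -62.8°
I = V/|Z| = 218 mA
P = VI cos φ = 22 × 0.218 × cos(-62.8°) = 2.19 W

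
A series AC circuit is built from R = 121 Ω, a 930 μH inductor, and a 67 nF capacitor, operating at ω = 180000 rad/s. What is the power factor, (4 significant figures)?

X_L = ωL = 167.4 Ω
X_C = 1/(ωC) = 82.92 Ω
Net reactance X = X_L − X_C = 84.48 Ω
Z = 121.0 + j84.48 Ω
|Z| = √(121.0² + 84.48²) = 147.6 Ω
∠Z = arctan(84.48/121.0) = 34.92°
cos φ = cos(34.92°) = 0.8199

0.8199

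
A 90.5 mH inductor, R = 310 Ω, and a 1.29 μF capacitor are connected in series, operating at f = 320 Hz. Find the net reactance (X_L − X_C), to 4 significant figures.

ω = 2πf = 2011 rad/s
X_L = ωL = 182.0 Ω
X_C = 1/(ωC) = 385.5 Ω
X = 182.0 − 385.5 = -203.6 Ω

-203.6 Ω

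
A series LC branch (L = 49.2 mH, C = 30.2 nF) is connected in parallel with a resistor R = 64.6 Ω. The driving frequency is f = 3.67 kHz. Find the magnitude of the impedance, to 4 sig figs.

ω = 2πf = 23060 rad/s
X_L = ωL = 1135 Ω
X_C = 1/(ωC) = 1436 Ω
Branch 1: Z₁ = R = 64.60 Ω
Branch 2 (series LC): Z₂ = j(X_L − X_C) = −j301.5 Ω
Parallel: Z = Z₁Z₂/(Z₁+Z₂), |Z| = 63.17 Ω, ∠Z = -12.10°

63.17 Ω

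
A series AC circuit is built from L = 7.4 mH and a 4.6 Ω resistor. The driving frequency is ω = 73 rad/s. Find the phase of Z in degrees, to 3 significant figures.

X_L = ωL = 0.540 Ω
Z = 4.60 + j0.540 Ω
|Z| = √(4.60² + 0.540²) = 4.63 Ω
∠Z = arctan(0.540/4.60) = 6.70°

6.70°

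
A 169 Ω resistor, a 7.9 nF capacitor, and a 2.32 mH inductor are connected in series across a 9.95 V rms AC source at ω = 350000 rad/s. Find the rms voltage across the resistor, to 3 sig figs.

X_L = ωL = 812 Ω
X_C = 1/(ωC) = 362 Ω
Net reactance X = X_L − X_C = 450 Ω
Z = 169 + j450 Ω
|Z| = √(169² + 450²) = 481 Ω
I = V/|Z| = 20.7 mA
V_R = I·|Z_R| = 0.0207 × 169 = 3.50 V

3.50 V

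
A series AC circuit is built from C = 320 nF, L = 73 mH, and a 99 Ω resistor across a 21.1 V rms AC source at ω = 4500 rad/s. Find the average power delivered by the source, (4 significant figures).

X_L = ωL = 328.5 Ω
X_C = 1/(ωC) = 694.4 Ω
Net reactance X = X_L − X_C = -365.9 Ω
Z = 99.00 − j365.9 Ω
|Z| = √(99.00² + 365.9²) = 379.1 Ω
∠Z = arctan(-365.9/99.00) = -74.86°
I = V/|Z| = 55.66 mA
P = VI cos φ = 21.1 × 0.05566 × cos(-74.86°) = 306.7 mW

306.7 mW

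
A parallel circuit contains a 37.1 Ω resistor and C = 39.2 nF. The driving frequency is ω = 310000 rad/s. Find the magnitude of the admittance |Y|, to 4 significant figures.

X_C = 1/(ωC) = 82.29 Ω
Parallel: admittances add. Y = 1/R + jωC
Y = (0.02695 + j0.01215) S
|Y| = 0.02957 S → |Z| = 1/|Y| = 33.82 Ω, ∠Z = −∠Y = -24.27°

29.57 mS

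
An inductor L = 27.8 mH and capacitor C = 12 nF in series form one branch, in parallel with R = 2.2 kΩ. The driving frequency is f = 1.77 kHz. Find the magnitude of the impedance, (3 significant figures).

ω = 2πf = 11120 rad/s
X_L = ωL = 309 Ω
X_C = 1/(ωC) = 7490 Ω
Branch 1: Z₁ = R = 2200 Ω
Branch 2 (series LC): Z₂ = j(X_L − X_C) = −j7180 Ω
Parallel: Z = Z₁Z₂/(Z₁+Z₂), |Z| = 2100 Ω, ∠Z = -17.0°

2100 Ω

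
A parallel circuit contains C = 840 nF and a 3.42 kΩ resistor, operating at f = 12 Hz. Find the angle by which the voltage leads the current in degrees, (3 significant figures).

ω = 2πf = 75.40 rad/s
X_C = 1/(ωC) = 15800 Ω
Parallel: admittances add. Y = 1/R + jωC
Y = (0.000292 + j6.33e-05) S
|Y| = 0.000299 S → |Z| = 1/|Y| = 3340 Ω, ∠Z = −∠Y = -12.2°

-12.2°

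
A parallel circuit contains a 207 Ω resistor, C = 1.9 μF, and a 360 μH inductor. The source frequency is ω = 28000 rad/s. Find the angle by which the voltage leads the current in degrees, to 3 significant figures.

X_L = ωL = 10.1 Ω
X_C = 1/(ωC) = 18.8 Ω
Parallel: admittances add. Y = 1/R + 1/(jωL) + jωC
Y = (0.00483 − j0.0460) S
|Y| = 0.0463 S → |Z| = 1/|Y| = 21.6 Ω, ∠Z = −∠Y = 84.0°

84.0°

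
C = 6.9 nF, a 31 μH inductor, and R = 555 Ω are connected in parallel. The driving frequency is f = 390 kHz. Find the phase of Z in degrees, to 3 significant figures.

-64.3°

ω = 2πf = 2.45e+06 rad/s
X_L = ωL = 76.0 Ω
X_C = 1/(ωC) = 59.1 Ω
Parallel: admittances add. Y = 1/R + 1/(jωL) + jωC
Y = (0.00180 + j0.00374) S
|Y| = 0.00415 S → |Z| = 1/|Y| = 241 Ω, ∠Z = −∠Y = -64.3°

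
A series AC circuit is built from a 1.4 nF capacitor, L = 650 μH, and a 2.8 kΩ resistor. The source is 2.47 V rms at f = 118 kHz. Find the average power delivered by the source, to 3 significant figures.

ω = 2πf = 741400 rad/s
X_L = ωL = 482 Ω
X_C = 1/(ωC) = 963 Ω
Net reactance X = X_L − X_C = -481 Ω
Z = 2800 − j481 Ω
|Z| = √(2800² + 481²) = 2840 Ω
∠Z = arctan(-481/2800) = -9.76°
I = V/|Z| = 869 μA
P = VI cos φ = 2.47 × 0.000869 × cos(-9.76°) = 2.12 mW

2.12 mW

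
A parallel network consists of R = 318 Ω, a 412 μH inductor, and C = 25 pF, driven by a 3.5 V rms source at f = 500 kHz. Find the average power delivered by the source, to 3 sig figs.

ω = 2πf = 3.142e+06 rad/s
X_L = ωL = 1290 Ω
X_C = 1/(ωC) = 12700 Ω
Parallel: admittances add. Y = 1/R + 1/(jωL) + jωC
Y = (0.00314 − j0.000694) S
|Y| = 0.00322 S → |Z| = 1/|Y| = 311 Ω, ∠Z = −∠Y = 12.4°
I = V/|Z| = 11.3 mA
P = VI cos φ = 3.5 × 0.0113 × cos(12.4°) = 38.5 mW

38.5 mW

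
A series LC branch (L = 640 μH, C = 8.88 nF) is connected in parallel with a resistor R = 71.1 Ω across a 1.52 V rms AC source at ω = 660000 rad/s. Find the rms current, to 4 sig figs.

X_L = ωL = 422.4 Ω
X_C = 1/(ωC) = 170.6 Ω
Branch 1: Z₁ = R = 71.10 Ω
Branch 2 (series LC): Z₂ = j(X_L − X_C) = j251.8 Ω
Parallel: Z = Z₁Z₂/(Z₁+Z₂), |Z| = 68.42 Ω, ∠Z = 15.77°
I = V/|Z| = 1.52/68.42 = 22.21 mA

22.21 mA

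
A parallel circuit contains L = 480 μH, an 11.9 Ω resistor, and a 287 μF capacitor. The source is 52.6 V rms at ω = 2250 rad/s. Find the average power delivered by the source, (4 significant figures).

X_L = ωL = 1.080 Ω
X_C = 1/(ωC) = 1.549 Ω
Parallel: admittances add. Y = 1/R + 1/(jωL) + jωC
Y = (0.08403 − j0.2802) S
|Y| = 0.2925 S → |Z| = 1/|Y| = 3.419 Ω, ∠Z = −∠Y = 73.30°
I = V/|Z| = 15.39 A
P = VI cos φ = 52.6 × 15.39 × cos(73.30°) = 232.5 W

232.5 W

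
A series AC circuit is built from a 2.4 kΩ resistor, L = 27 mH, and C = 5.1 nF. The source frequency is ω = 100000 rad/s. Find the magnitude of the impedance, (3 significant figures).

X_L = ωL = 2700 Ω
X_C = 1/(ωC) = 1960 Ω
Net reactance X = X_L − X_C = 739 Ω
Z = 2400 + j739 Ω
|Z| = √(2400² + 739²) = 2510 Ω

2510 Ω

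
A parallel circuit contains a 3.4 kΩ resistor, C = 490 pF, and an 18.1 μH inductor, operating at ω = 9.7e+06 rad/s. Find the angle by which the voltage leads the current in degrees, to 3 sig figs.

X_L = ωL = 176 Ω
X_C = 1/(ωC) = 210 Ω
Parallel: admittances add. Y = 1/R + 1/(jωL) + jωC
Y = (0.000294 − j0.000943) S
|Y| = 0.000988 S → |Z| = 1/|Y| = 1010 Ω, ∠Z = −∠Y = 72.7°

72.7°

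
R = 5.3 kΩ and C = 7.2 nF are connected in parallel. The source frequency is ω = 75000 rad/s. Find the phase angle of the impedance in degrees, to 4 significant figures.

-70.74°

X_C = 1/(ωC) = 1852 Ω
Parallel: admittances add. Y = 1/R + jωC
Y = (0.0001887 + j0.0005400) S
|Y| = 0.0005720 S → |Z| = 1/|Y| = 1748 Ω, ∠Z = −∠Y = -70.74°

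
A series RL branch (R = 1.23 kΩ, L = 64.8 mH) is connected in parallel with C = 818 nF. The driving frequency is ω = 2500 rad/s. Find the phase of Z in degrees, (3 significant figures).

-67.6°

X_L = ωL = 162 Ω
X_C = 1/(ωC) = 489 Ω
Branch 1 (R+jX_L): Z₁ = 1230 + j162 Ω, |Z₁| = 1240 Ω
Branch 2 (−jX_C): Z₂ = −j489 Ω
Parallel: Z = Z₁Z₂/(Z₁+Z₂), |Z| = 477 Ω, ∠Z = -67.6°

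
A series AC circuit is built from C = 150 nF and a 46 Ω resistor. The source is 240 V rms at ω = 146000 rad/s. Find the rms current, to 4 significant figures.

3.703 A

X_C = 1/(ωC) = 45.66 Ω
Z = 46.00 − j45.66 Ω
|Z| = √(46.00² + 45.66²) = 64.82 Ω
I = V/|Z| = 240/64.82 = 3.703 A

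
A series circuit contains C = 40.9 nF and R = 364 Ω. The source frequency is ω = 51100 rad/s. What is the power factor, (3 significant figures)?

0.605

X_C = 1/(ωC) = 478 Ω
Z = 364 − j478 Ω
|Z| = √(364² + 478²) = 601 Ω
∠Z = arctan(-478/364) = -52.7°
cos φ = cos(-52.7°) = 0.605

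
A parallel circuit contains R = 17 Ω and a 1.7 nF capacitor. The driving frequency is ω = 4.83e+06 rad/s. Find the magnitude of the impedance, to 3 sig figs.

X_C = 1/(ωC) = 122 Ω
Parallel: admittances add. Y = 1/R + jωC
Y = (0.0588 + j0.00821) S
|Y| = 0.0594 S → |Z| = 1/|Y| = 16.8 Ω, ∠Z = −∠Y = -7.95°

16.8 Ω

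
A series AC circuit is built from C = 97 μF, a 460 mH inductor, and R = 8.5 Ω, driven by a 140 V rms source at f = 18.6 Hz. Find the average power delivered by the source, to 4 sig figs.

ω = 2πf = 116.9 rad/s
X_L = ωL = 53.76 Ω
X_C = 1/(ωC) = 88.21 Ω
Net reactance X = X_L − X_C = -34.45 Ω
Z = 8.500 − j34.45 Ω
|Z| = √(8.500² + 34.45²) = 35.49 Ω
∠Z = arctan(-34.45/8.500) = -76.14°
I = V/|Z| = 3.945 A
P = VI cos φ = 140 × 3.945 × cos(-76.14°) = 132.3 W

132.3 W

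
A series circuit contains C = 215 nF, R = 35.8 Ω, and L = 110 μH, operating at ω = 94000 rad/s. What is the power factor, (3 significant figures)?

0.675

X_L = ωL = 10.3 Ω
X_C = 1/(ωC) = 49.5 Ω
Net reactance X = X_L − X_C = -39.1 Ω
Z = 35.8 − j39.1 Ω
|Z| = √(35.8² + 39.1²) = 53.0 Ω
∠Z = arctan(-39.1/35.8) = -47.6°
cos φ = cos(-47.6°) = 0.675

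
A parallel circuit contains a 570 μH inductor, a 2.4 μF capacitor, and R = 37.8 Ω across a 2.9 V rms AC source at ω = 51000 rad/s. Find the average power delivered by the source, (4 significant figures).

222.5 mW

X_L = ωL = 29.07 Ω
X_C = 1/(ωC) = 8.170 Ω
Parallel: admittances add. Y = 1/R + 1/(jωL) + jωC
Y = (0.02646 + j0.08800) S
|Y| = 0.09189 S → |Z| = 1/|Y| = 10.88 Ω, ∠Z = −∠Y = -73.27°
I = V/|Z| = 266.5 mA
P = VI cos φ = 2.9 × 0.2665 × cos(-73.27°) = 222.5 mW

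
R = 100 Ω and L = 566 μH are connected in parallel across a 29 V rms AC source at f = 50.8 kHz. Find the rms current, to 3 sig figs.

ω = 2πf = 319200 rad/s
X_L = ωL = 181 Ω
Parallel: admittances add. Y = 1/R + 1/(jωL)
Y = (0.0100 − j0.00554) S
|Y| = 0.0114 S → |Z| = 1/|Y| = 87.5 Ω, ∠Z = −∠Y = 29.0°
I = V/|Z| = 29/87.5 = 331 mA

331 mA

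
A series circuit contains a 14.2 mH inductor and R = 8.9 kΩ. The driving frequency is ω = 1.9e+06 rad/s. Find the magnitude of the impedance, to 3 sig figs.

28400 Ω

X_L = ωL = 27000 Ω
Z = 8900 + j27000 Ω
|Z| = √(8900² + 27000²) = 28400 Ω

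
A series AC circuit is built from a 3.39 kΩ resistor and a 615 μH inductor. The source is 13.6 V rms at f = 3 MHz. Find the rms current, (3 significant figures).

ω = 2πf = 1.885e+07 rad/s
X_L = ωL = 11600 Ω
Z = 3390 + j11600 Ω
|Z| = √(3390² + 11600²) = 12100 Ω
I = V/|Z| = 13.6/12100 = 1.13 mA

1.13 mA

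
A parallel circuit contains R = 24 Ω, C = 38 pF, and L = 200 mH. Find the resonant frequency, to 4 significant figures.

ω₀ = 1/√(LC) = 1/√(0.2 × 3.8e-11) = 362700 rad/s
f₀ = ω₀/(2π) = 57.73 kHz

57.73 kHz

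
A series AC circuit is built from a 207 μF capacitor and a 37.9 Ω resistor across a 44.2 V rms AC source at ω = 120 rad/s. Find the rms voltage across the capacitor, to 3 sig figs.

32.2 V

X_C = 1/(ωC) = 40.3 Ω
Z = 37.9 − j40.3 Ω
|Z| = √(37.9² + 40.3²) = 55.3 Ω
I = V/|Z| = 799 mA
V_C = I·|Z_C| = 0.799 × 40.3 = 32.2 V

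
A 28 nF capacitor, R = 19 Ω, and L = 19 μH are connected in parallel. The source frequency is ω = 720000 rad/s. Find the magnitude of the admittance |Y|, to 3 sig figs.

74.7 mS

X_L = ωL = 13.7 Ω
X_C = 1/(ωC) = 49.6 Ω
Parallel: admittances add. Y = 1/R + 1/(jωL) + jωC
Y = (0.0526 − j0.0529) S
|Y| = 0.0747 S → |Z| = 1/|Y| = 13.4 Ω, ∠Z = −∠Y = 45.2°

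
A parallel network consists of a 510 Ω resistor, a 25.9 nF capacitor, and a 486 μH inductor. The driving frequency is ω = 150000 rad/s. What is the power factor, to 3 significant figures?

0.196

X_L = ωL = 72.9 Ω
X_C = 1/(ωC) = 257 Ω
Parallel: admittances add. Y = 1/R + 1/(jωL) + jωC
Y = (0.00196 − j0.00983) S
|Y| = 0.0100 S → |Z| = 1/|Y| = 99.7 Ω, ∠Z = −∠Y = 78.7°
cos φ = cos(78.7°) = 0.196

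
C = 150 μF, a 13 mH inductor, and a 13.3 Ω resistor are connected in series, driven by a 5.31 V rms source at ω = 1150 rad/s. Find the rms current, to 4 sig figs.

328.9 mA

X_L = ωL = 14.95 Ω
X_C = 1/(ωC) = 5.797 Ω
Net reactance X = X_L − X_C = 9.153 Ω
Z = 13.30 + j9.153 Ω
|Z| = √(13.30² + 9.153²) = 16.15 Ω
I = V/|Z| = 5.31/16.15 = 328.9 mA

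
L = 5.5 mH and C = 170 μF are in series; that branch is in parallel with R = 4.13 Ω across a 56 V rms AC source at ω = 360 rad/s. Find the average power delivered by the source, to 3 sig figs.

759 W

X_L = ωL = 1.98 Ω
X_C = 1/(ωC) = 16.3 Ω
Branch 1: Z₁ = R = 4.13 Ω
Branch 2 (series LC): Z₂ = j(X_L − X_C) = −j14.4 Ω
Parallel: Z = Z₁Z₂/(Z₁+Z₂), |Z| = 3.97 Ω, ∠Z = -16.0°
I = V/|Z| = 14.1 A
P = VI cos φ = 56 × 14.1 × cos(-16.0°) = 759 W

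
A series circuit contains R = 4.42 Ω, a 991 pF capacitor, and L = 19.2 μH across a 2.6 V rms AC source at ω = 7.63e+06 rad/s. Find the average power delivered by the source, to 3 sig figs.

134 mW

X_L = ωL = 146 Ω
X_C = 1/(ωC) = 132 Ω
Net reactance X = X_L − X_C = 14.2 Ω
Z = 4.42 + j14.2 Ω
|Z| = √(4.42² + 14.2²) = 14.9 Ω
∠Z = arctan(14.2/4.42) = 72.8°
I = V/|Z| = 174 mA
P = VI cos φ = 2.6 × 0.174 × cos(72.8°) = 134 mW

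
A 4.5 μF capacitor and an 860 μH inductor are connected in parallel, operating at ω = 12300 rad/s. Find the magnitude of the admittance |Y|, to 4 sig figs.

X_L = ωL = 10.58 Ω
X_C = 1/(ωC) = 18.07 Ω
Parallel: admittances add. Y = 1/(jωL) + jωC
Y = (0 − j0.03919) S
|Y| = 0.03919 S → |Z| = 1/|Y| = 25.52 Ω, ∠Z = −∠Y = 90.00°

39.19 mS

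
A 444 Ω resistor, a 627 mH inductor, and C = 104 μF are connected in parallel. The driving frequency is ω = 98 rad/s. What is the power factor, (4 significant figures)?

X_L = ωL = 61.45 Ω
X_C = 1/(ωC) = 98.12 Ω
Parallel: admittances add. Y = 1/R + 1/(jωL) + jωC
Y = (0.002252 − j0.006082) S
|Y| = 0.006486 S → |Z| = 1/|Y| = 154.2 Ω, ∠Z = −∠Y = 69.68°
cos φ = cos(69.68°) = 0.3472

0.3472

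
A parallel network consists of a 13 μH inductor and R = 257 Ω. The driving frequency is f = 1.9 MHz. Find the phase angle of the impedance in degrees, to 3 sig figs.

58.9°

ω = 2πf = 1.194e+07 rad/s
X_L = ωL = 155 Ω
Parallel: admittances add. Y = 1/R + 1/(jωL)
Y = (0.00389 − j0.00644) S
|Y| = 0.00753 S → |Z| = 1/|Y| = 133 Ω, ∠Z = −∠Y = 58.9°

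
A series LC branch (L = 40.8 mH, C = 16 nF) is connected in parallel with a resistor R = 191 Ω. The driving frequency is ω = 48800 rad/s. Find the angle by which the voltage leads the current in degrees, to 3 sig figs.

X_L = ωL = 1990 Ω
X_C = 1/(ωC) = 1280 Ω
Branch 1: Z₁ = R = 191 Ω
Branch 2 (series LC): Z₂ = j(X_L − X_C) = j710 Ω
Parallel: Z = Z₁Z₂/(Z₁+Z₂), |Z| = 184 Ω, ∠Z = 15.1°

15.1°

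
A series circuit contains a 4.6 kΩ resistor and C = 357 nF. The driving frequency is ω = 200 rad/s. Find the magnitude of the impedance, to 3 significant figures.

14700 Ω

X_C = 1/(ωC) = 14000 Ω
Z = 4600 − j14000 Ω
|Z| = √(4600² + 14000²) = 14700 Ω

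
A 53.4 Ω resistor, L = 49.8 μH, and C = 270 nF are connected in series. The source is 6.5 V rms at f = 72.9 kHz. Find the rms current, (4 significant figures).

ω = 2πf = 458000 rad/s
X_L = ωL = 22.81 Ω
X_C = 1/(ωC) = 8.086 Ω
Net reactance X = X_L − X_C = 14.72 Ω
Z = 53.40 + j14.72 Ω
|Z| = √(53.40² + 14.72²) = 55.39 Ω
I = V/|Z| = 6.5/55.39 = 117.3 mA

117.3 mA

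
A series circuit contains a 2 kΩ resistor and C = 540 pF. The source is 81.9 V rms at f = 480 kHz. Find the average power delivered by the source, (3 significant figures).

3.06 W

ω = 2πf = 3.016e+06 rad/s
X_C = 1/(ωC) = 614 Ω
Z = 2000 − j614 Ω
|Z| = √(2000² + 614²) = 2090 Ω
∠Z = arctan(-614/2000) = -17.1°
I = V/|Z| = 39.1 mA
P = VI cos φ = 81.9 × 0.0391 × cos(-17.1°) = 3.06 W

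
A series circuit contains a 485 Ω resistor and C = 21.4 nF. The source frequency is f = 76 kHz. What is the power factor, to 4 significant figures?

ω = 2πf = 477500 rad/s
X_C = 1/(ωC) = 97.86 Ω
Z = 485.0 − j97.86 Ω
|Z| = √(485.0² + 97.86²) = 494.8 Ω
∠Z = arctan(-97.86/485.0) = -11.41°
cos φ = cos(-11.41°) = 0.9802

0.9802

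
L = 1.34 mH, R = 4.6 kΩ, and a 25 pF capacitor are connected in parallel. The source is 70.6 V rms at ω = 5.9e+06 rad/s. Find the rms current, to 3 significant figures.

15.4 mA

X_L = ωL = 7910 Ω
X_C = 1/(ωC) = 6780 Ω
Parallel: admittances add. Y = 1/R + 1/(jωL) + jωC
Y = (0.000217 + j2.1e-05) S
|Y| = 0.000218 S → |Z| = 1/|Y| = 4580 Ω, ∠Z = −∠Y = -5.52°
I = V/|Z| = 70.6/4580 = 15.4 mA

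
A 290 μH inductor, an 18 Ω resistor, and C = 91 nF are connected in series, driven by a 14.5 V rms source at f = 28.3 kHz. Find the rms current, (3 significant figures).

ω = 2πf = 177800 rad/s
X_L = ωL = 51.6 Ω
X_C = 1/(ωC) = 61.8 Ω
Net reactance X = X_L − X_C = -10.2 Ω
Z = 18.0 − j10.2 Ω
|Z| = √(18.0² + 10.2²) = 20.7 Ω
I = V/|Z| = 14.5/20.7 = 700 mA

700 mA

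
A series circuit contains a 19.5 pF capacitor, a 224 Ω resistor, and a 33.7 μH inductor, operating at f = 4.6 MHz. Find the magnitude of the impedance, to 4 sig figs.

831.0 Ω

ω = 2πf = 2.89e+07 rad/s
X_L = ωL = 974.0 Ω
X_C = 1/(ωC) = 1774 Ω
Net reactance X = X_L − X_C = -800.3 Ω
Z = 224.0 − j800.3 Ω
|Z| = √(224.0² + 800.3²) = 831.0 Ω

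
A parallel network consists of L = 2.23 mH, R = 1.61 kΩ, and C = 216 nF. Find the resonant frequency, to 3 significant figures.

ω₀ = 1/√(LC) = 1/√(0.00223 × 2.16e-07) = 45560 rad/s
f₀ = ω₀/(2π) = 7.25 kHz

7.25 kHz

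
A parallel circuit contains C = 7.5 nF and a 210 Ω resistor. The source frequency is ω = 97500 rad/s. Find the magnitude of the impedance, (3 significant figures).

208 Ω

X_C = 1/(ωC) = 1370 Ω
Parallel: admittances add. Y = 1/R + jωC
Y = (0.00476 + j0.000731) S
|Y| = 0.00482 S → |Z| = 1/|Y| = 208 Ω, ∠Z = −∠Y = -8.73°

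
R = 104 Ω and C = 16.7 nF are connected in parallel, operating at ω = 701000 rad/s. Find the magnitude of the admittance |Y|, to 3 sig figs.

15.1 mS

X_C = 1/(ωC) = 85.4 Ω
Parallel: admittances add. Y = 1/R + jωC
Y = (0.00962 + j0.0117) S
|Y| = 0.0151 S → |Z| = 1/|Y| = 66.0 Ω, ∠Z = −∠Y = -50.6°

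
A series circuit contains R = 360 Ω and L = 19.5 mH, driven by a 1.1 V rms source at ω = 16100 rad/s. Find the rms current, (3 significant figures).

X_L = ωL = 314 Ω
Z = 360 + j314 Ω
|Z| = √(360² + 314²) = 478 Ω
I = V/|Z| = 1.1/478 = 2.30 mA

2.30 mA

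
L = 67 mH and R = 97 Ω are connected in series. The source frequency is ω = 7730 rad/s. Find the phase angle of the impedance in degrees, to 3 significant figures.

X_L = ωL = 518 Ω
Z = 97.0 + j518 Ω
|Z| = √(97.0² + 518²) = 527 Ω
∠Z = arctan(518/97.0) = 79.4°

79.4°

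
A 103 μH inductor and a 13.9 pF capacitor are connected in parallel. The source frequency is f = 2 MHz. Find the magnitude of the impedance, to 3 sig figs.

ω = 2πf = 1.257e+07 rad/s
X_L = ωL = 1290 Ω
X_C = 1/(ωC) = 5720 Ω
Parallel: admittances add. Y = 1/(jωL) + jωC
Y = (0 − j0.000598) S
|Y| = 0.000598 S → |Z| = 1/|Y| = 1670 Ω, ∠Z = −∠Y = 90.0°

1670 Ω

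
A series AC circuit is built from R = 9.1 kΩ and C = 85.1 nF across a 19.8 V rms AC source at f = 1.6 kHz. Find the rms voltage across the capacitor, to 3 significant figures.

2.52 V

ω = 2πf = 10050 rad/s
X_C = 1/(ωC) = 1170 Ω
Z = 9100 − j1170 Ω
|Z| = √(9100² + 1170²) = 9170 Ω
I = V/|Z| = 2.16 mA
V_C = I·|Z_C| = 0.00216 × 1170 = 2.52 V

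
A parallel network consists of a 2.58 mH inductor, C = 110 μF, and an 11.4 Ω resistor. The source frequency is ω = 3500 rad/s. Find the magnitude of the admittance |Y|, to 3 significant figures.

288 mS

X_L = ωL = 9.03 Ω
X_C = 1/(ωC) = 2.60 Ω
Parallel: admittances add. Y = 1/R + 1/(jωL) + jωC
Y = (0.0877 + j0.274) S
|Y| = 0.288 S → |Z| = 1/|Y| = 3.47 Ω, ∠Z = −∠Y = -72.3°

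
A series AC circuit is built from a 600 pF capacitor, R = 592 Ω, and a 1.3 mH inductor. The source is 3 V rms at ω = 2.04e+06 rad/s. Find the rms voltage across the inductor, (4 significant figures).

X_L = ωL = 2652 Ω
X_C = 1/(ωC) = 817.0 Ω
Net reactance X = X_L − X_C = 1835 Ω
Z = 592.0 + j1835 Ω
|Z| = √(592.0² + 1835²) = 1928 Ω
I = V/|Z| = 1.556 mA
V_L = I·|Z_L| = 0.001556 × 2652 = 4.126 V

4.126 V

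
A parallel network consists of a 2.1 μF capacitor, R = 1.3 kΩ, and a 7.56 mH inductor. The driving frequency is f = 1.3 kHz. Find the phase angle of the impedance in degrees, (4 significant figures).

-51.27°

ω = 2πf = 8168 rad/s
X_L = ωL = 61.75 Ω
X_C = 1/(ωC) = 58.30 Ω
Parallel: admittances add. Y = 1/R + 1/(jωL) + jωC
Y = (0.0007692 + j0.0009591) S
|Y| = 0.001229 S → |Z| = 1/|Y| = 813.4 Ω, ∠Z = −∠Y = -51.27°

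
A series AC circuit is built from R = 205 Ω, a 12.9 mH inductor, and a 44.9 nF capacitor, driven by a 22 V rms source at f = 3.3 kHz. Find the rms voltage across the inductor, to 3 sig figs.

ω = 2πf = 20730 rad/s
X_L = ωL = 267 Ω
X_C = 1/(ωC) = 1070 Ω
Net reactance X = X_L − X_C = -807 Ω
Z = 205 − j807 Ω
|Z| = √(205² + 807²) = 832 Ω
I = V/|Z| = 26.4 mA
V_L = I·|Z_L| = 0.0264 × 267 = 7.07 V

7.07 V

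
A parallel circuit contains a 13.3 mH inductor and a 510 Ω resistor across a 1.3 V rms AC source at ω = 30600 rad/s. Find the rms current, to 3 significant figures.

X_L = ωL = 407 Ω
Parallel: admittances add. Y = 1/R + 1/(jωL)
Y = (0.00196 − j0.00246) S
|Y| = 0.00314 S → |Z| = 1/|Y| = 318 Ω, ∠Z = −∠Y = 51.4°
I = V/|Z| = 1.3/318 = 4.09 mA

4.09 mA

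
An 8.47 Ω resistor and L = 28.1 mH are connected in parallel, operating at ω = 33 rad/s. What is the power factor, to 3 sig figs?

X_L = ωL = 0.927 Ω
Parallel: admittances add. Y = 1/R + 1/(jωL)
Y = (0.118 − j1.08) S
|Y| = 1.08 S → |Z| = 1/|Y| = 0.922 Ω, ∠Z = −∠Y = 83.8°
cos φ = cos(83.8°) = 0.109

0.109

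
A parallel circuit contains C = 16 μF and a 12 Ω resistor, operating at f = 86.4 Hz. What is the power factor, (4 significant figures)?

0.9946

ω = 2πf = 542.9 rad/s
X_C = 1/(ωC) = 115.1 Ω
Parallel: admittances add. Y = 1/R + jωC
Y = (0.08333 + j0.008686) S
|Y| = 0.08378 S → |Z| = 1/|Y| = 11.94 Ω, ∠Z = −∠Y = -5.950°
cos φ = cos(-5.950°) = 0.9946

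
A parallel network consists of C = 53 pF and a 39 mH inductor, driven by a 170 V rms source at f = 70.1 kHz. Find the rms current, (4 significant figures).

ω = 2πf = 440500 rad/s
X_L = ωL = 17180 Ω
X_C = 1/(ωC) = 42840 Ω
Parallel: admittances add. Y = 1/(jωL) + jωC
Y = (0 − j3.487e-05) S
|Y| = 3.487e-05 S → |Z| = 1/|Y| = 28680 Ω, ∠Z = −∠Y = 90.00°
I = V/|Z| = 170/28680 = 5.928 mA

5.928 mA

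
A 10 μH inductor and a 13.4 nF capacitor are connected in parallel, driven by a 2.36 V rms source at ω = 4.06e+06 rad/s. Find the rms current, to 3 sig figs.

70.3 mA

X_L = ωL = 40.6 Ω
X_C = 1/(ωC) = 18.4 Ω
Parallel: admittances add. Y = 1/(jωL) + jωC
Y = (0 + j0.0298) S
|Y| = 0.0298 S → |Z| = 1/|Y| = 33.6 Ω, ∠Z = −∠Y = -90.0°
I = V/|Z| = 2.36/33.6 = 70.3 mA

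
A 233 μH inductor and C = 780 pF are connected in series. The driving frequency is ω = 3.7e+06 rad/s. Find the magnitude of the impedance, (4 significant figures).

515.6 Ω

X_L = ωL = 862.1 Ω
X_C = 1/(ωC) = 346.5 Ω
Net reactance X = X_L − X_C = 515.6 Ω
Z = j515.6 Ω
|Z| = √(0² + 515.6²) = 515.6 Ω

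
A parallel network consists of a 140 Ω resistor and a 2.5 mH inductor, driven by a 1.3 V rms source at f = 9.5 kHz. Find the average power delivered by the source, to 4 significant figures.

ω = 2πf = 59690 rad/s
X_L = ωL = 149.2 Ω
Parallel: admittances add. Y = 1/R + 1/(jωL)
Y = (0.007143 − j0.006701) S
|Y| = 0.009794 S → |Z| = 1/|Y| = 102.1 Ω, ∠Z = −∠Y = 43.17°
I = V/|Z| = 12.73 mA
P = VI cos φ = 1.3 × 0.01273 × cos(43.17°) = 12.07 mW

12.07 mW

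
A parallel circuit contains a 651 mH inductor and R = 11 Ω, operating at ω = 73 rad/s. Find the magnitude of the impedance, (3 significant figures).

X_L = ωL = 47.5 Ω
Parallel: admittances add. Y = 1/R + 1/(jωL)
Y = (0.0909 − j0.0210) S
|Y| = 0.0933 S → |Z| = 1/|Y| = 10.7 Ω, ∠Z = −∠Y = 13.0°

10.7 Ω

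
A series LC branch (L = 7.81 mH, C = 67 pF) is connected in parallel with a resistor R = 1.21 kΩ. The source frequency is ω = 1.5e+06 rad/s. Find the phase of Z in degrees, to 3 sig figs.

X_L = ωL = 11700 Ω
X_C = 1/(ωC) = 9950 Ω
Branch 1: Z₁ = R = 1210 Ω
Branch 2 (series LC): Z₂ = j(X_L − X_C) = j1760 Ω
Parallel: Z = Z₁Z₂/(Z₁+Z₂), |Z| = 998 Ω, ∠Z = 34.4°

34.4°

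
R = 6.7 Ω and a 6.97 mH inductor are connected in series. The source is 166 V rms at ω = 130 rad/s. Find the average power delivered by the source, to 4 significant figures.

4.039 kW

X_L = ωL = 0.9061 Ω
Z = 6.700 + j0.9061 Ω
|Z| = √(6.700² + 0.9061²) = 6.761 Ω
∠Z = arctan(0.9061/6.700) = 7.702°
I = V/|Z| = 24.55 A
P = VI cos φ = 166 × 24.55 × cos(7.702°) = 4.039 kW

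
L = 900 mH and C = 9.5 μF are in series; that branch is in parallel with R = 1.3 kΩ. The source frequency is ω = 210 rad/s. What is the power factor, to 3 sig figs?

0.234

X_L = ωL = 189 Ω
X_C = 1/(ωC) = 501 Ω
Branch 1: Z₁ = R = 1300 Ω
Branch 2 (series LC): Z₂ = j(X_L − X_C) = −j312 Ω
Parallel: Z = Z₁Z₂/(Z₁+Z₂), |Z| = 304 Ω, ∠Z = -76.5°
cos φ = cos(-76.5°) = 0.234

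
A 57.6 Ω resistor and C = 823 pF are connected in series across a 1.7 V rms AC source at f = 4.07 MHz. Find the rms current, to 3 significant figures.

22.8 mA

ω = 2πf = 2.557e+07 rad/s
X_C = 1/(ωC) = 47.5 Ω
Z = 57.6 − j47.5 Ω
|Z| = √(57.6² + 47.5²) = 74.7 Ω
I = V/|Z| = 1.7/74.7 = 22.8 mA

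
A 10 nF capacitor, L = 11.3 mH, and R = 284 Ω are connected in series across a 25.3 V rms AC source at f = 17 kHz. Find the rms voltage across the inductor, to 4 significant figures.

77.82 V

ω = 2πf = 106800 rad/s
X_L = ωL = 1207 Ω
X_C = 1/(ωC) = 936.2 Ω
Net reactance X = X_L − X_C = 270.8 Ω
Z = 284.0 + j270.8 Ω
|Z| = √(284.0² + 270.8²) = 392.4 Ω
I = V/|Z| = 64.47 mA
V_L = I·|Z_L| = 0.06447 × 1207 = 77.82 V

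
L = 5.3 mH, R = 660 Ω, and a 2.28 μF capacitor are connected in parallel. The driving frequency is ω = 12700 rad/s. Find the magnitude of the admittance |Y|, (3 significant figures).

X_L = ωL = 67.3 Ω
X_C = 1/(ωC) = 34.5 Ω
Parallel: admittances add. Y = 1/R + 1/(jωL) + jωC
Y = (0.00152 + j0.0141) S
|Y| = 0.0142 S → |Z| = 1/|Y| = 70.5 Ω, ∠Z = −∠Y = -83.9°

14.2 mS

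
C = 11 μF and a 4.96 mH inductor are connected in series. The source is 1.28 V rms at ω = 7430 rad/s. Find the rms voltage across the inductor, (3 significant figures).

X_L = ωL = 36.9 Ω
X_C = 1/(ωC) = 12.2 Ω
Net reactance X = X_L − X_C = 24.6 Ω
Z = j24.6 Ω
|Z| = √(0² + 24.6²) = 24.6 Ω
I = V/|Z| = 52.0 mA
V_L = I·|Z_L| = 0.0520 × 36.9 = 1.92 V

1.92 V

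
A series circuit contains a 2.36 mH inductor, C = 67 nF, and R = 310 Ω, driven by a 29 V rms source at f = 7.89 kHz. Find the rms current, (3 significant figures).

80.4 mA

ω = 2πf = 49570 rad/s
X_L = ωL = 117 Ω
X_C = 1/(ωC) = 301 Ω
Net reactance X = X_L − X_C = -184 Ω
Z = 310 − j184 Ω
|Z| = √(310² + 184²) = 361 Ω
I = V/|Z| = 29/361 = 80.4 mA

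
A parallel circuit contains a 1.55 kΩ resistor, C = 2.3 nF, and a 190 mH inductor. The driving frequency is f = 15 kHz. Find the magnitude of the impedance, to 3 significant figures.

1500 Ω

ω = 2πf = 94250 rad/s
X_L = ωL = 17900 Ω
X_C = 1/(ωC) = 4610 Ω
Parallel: admittances add. Y = 1/R + 1/(jωL) + jωC
Y = (0.000645 + j0.000161) S
|Y| = 0.000665 S → |Z| = 1/|Y| = 1500 Ω, ∠Z = −∠Y = -14.0°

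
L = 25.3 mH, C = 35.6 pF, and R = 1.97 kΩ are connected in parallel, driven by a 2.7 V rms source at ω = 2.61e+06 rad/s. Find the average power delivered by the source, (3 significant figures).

3.70 mW

X_L = ωL = 66000 Ω
X_C = 1/(ωC) = 10800 Ω
Parallel: admittances add. Y = 1/R + 1/(jωL) + jωC
Y = (0.000508 + j7.78e-05) S
|Y| = 0.000514 S → |Z| = 1/|Y| = 1950 Ω, ∠Z = −∠Y = -8.71°
I = V/|Z| = 1.39 mA
P = VI cos φ = 2.7 × 0.00139 × cos(-8.71°) = 3.70 mW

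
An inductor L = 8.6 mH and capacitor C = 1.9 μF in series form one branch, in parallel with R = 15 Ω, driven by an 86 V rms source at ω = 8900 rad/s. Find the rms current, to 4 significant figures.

X_L = ωL = 76.54 Ω
X_C = 1/(ωC) = 59.14 Ω
Branch 1: Z₁ = R = 15.00 Ω
Branch 2 (series LC): Z₂ = j(X_L − X_C) = j17.40 Ω
Parallel: Z = Z₁Z₂/(Z₁+Z₂), |Z| = 11.36 Ω, ∠Z = 40.76°
I = V/|Z| = 86/11.36 = 7.569 A

7.569 A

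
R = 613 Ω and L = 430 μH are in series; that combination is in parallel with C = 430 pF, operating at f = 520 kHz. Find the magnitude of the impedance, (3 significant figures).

ω = 2πf = 3.267e+06 rad/s
X_L = ωL = 1400 Ω
X_C = 1/(ωC) = 712 Ω
Branch 1 (R+jX_L): Z₁ = 613 + j1400 Ω, |Z₁| = 1530 Ω
Branch 2 (−jX_C): Z₂ = −j712 Ω
Parallel: Z = Z₁Z₂/(Z₁+Z₂), |Z| = 1180 Ω, ∠Z = -72.1°

1180 Ω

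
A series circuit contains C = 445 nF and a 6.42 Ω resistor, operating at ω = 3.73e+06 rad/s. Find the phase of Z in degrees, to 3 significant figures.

-5.36°

X_C = 1/(ωC) = 0.602 Ω
Z = 6.42 − j0.602 Ω
|Z| = √(6.42² + 0.602²) = 6.45 Ω
∠Z = arctan(-0.602/6.42) = -5.36°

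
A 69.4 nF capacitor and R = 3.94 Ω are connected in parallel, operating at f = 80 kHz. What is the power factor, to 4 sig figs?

ω = 2πf = 502700 rad/s
X_C = 1/(ωC) = 28.67 Ω
Parallel: admittances add. Y = 1/R + jωC
Y = (0.2538 + j0.03488) S
|Y| = 0.2562 S → |Z| = 1/|Y| = 3.903 Ω, ∠Z = −∠Y = -7.826°
cos φ = cos(-7.826°) = 0.9907

0.9907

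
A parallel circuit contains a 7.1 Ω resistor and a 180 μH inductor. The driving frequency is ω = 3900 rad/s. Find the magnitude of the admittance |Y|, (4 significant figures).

X_L = ωL = 0.7020 Ω
Parallel: admittances add. Y = 1/R + 1/(jωL)
Y = (0.1408 − j1.425) S
|Y| = 1.431 S → |Z| = 1/|Y| = 0.6986 Ω, ∠Z = −∠Y = 84.35°

1.431 S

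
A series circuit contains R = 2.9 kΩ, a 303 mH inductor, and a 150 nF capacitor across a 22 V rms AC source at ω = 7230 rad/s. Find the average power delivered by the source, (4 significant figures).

X_L = ωL = 2191 Ω
X_C = 1/(ωC) = 922.1 Ω
Net reactance X = X_L − X_C = 1269 Ω
Z = 2900 + j1269 Ω
|Z| = √(2900² + 1269²) = 3165 Ω
∠Z = arctan(1269/2900) = 23.63°
I = V/|Z| = 6.950 mA
P = VI cos φ = 22 × 0.006950 × cos(23.63°) = 140.1 mW

140.1 mW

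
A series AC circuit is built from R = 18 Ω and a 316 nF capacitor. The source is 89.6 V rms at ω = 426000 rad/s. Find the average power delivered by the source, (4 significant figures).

381.1 W

X_C = 1/(ωC) = 7.429 Ω
Z = 18.00 − j7.429 Ω
|Z| = √(18.00² + 7.429²) = 19.47 Ω
∠Z = arctan(-7.429/18.00) = -22.43°
I = V/|Z| = 4.601 A
P = VI cos φ = 89.6 × 4.601 × cos(-22.43°) = 381.1 W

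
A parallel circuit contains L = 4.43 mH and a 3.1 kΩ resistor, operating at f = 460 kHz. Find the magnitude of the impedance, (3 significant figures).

3010 Ω

ω = 2πf = 2.89e+06 rad/s
X_L = ωL = 12800 Ω
Parallel: admittances add. Y = 1/R + 1/(jωL)
Y = (0.000323 − j7.81e-05) S
|Y| = 0.000332 S → |Z| = 1/|Y| = 3010 Ω, ∠Z = −∠Y = 13.6°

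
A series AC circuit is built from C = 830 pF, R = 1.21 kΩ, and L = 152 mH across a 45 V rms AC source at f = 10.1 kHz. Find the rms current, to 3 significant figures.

4.78 mA

ω = 2πf = 63460 rad/s
X_L = ωL = 9650 Ω
X_C = 1/(ωC) = 19000 Ω
Net reactance X = X_L − X_C = -9340 Ω
Z = 1210 − j9340 Ω
|Z| = √(1210² + 9340²) = 9420 Ω
I = V/|Z| = 45/9420 = 4.78 mA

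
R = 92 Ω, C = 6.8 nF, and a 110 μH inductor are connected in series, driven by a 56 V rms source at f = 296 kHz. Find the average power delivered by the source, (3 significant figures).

ω = 2πf = 1.86e+06 rad/s
X_L = ωL = 205 Ω
X_C = 1/(ωC) = 79.1 Ω
Net reactance X = X_L − X_C = 126 Ω
Z = 92.0 + j126 Ω
|Z| = √(92.0² + 126²) = 156 Ω
∠Z = arctan(126/92.0) = 53.8°
I = V/|Z| = 360 mA
P = VI cos φ = 56 × 0.360 × cos(53.8°) = 11.9 W

11.9 W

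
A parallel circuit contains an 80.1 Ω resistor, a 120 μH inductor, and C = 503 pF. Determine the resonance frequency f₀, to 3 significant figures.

648 kHz

ω₀ = 1/√(LC) = 1/√(0.00012 × 5.03e-10) = 4.07e+06 rad/s
f₀ = ω₀/(2π) = 648 kHz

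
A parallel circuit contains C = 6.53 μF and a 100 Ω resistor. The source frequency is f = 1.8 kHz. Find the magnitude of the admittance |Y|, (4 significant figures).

74.53 mS

ω = 2πf = 11310 rad/s
X_C = 1/(ωC) = 13.54 Ω
Parallel: admittances add. Y = 1/R + jωC
Y = (0.01000 + j0.07385) S
|Y| = 0.07453 S → |Z| = 1/|Y| = 13.42 Ω, ∠Z = −∠Y = -82.29°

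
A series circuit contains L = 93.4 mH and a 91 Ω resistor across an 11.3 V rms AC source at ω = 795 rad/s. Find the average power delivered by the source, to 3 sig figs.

842 mW

X_L = ωL = 74.3 Ω
Z = 91.0 + j74.3 Ω
|Z| = √(91.0² + 74.3²) = 117 Ω
∠Z = arctan(74.3/91.0) = 39.2°
I = V/|Z| = 96.2 mA
P = VI cos φ = 11.3 × 0.0962 × cos(39.2°) = 842 mW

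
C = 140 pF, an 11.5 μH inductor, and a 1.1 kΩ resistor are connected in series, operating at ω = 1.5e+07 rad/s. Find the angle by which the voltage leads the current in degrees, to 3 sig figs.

-15.4°

X_L = ωL = 172 Ω
X_C = 1/(ωC) = 476 Ω
Net reactance X = X_L − X_C = -304 Ω
Z = 1100 − j304 Ω
|Z| = √(1100² + 304²) = 1140 Ω
∠Z = arctan(-304/1100) = -15.4°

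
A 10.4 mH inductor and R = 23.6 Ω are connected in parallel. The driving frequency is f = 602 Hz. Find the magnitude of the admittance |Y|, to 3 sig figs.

49.4 mS

ω = 2πf = 3782 rad/s
X_L = ωL = 39.3 Ω
Parallel: admittances add. Y = 1/R + 1/(jωL)
Y = (0.0424 − j0.0254) S
|Y| = 0.0494 S → |Z| = 1/|Y| = 20.2 Ω, ∠Z = −∠Y = 31.0°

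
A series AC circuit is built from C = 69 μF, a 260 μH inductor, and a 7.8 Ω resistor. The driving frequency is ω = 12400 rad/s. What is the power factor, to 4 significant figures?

0.9670

X_L = ωL = 3.224 Ω
X_C = 1/(ωC) = 1.169 Ω
Net reactance X = X_L − X_C = 2.055 Ω
Z = 7.800 + j2.055 Ω
|Z| = √(7.800² + 2.055²) = 8.066 Ω
∠Z = arctan(2.055/7.800) = 14.76°
cos φ = cos(14.76°) = 0.9670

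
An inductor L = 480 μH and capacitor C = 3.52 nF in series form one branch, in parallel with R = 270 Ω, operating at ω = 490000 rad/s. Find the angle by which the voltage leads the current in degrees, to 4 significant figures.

-38.08°

X_L = ωL = 235.2 Ω
X_C = 1/(ωC) = 579.8 Ω
Branch 1: Z₁ = R = 270.0 Ω
Branch 2 (series LC): Z₂ = j(X_L − X_C) = −j344.6 Ω
Parallel: Z = Z₁Z₂/(Z₁+Z₂), |Z| = 212.5 Ω, ∠Z = -38.08°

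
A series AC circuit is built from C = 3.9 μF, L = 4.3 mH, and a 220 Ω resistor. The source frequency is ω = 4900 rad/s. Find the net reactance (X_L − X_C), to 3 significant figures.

X_L = ωL = 21.1 Ω
X_C = 1/(ωC) = 52.3 Ω
X = 21.1 − 52.3 = -31.3 Ω

-31.3 Ω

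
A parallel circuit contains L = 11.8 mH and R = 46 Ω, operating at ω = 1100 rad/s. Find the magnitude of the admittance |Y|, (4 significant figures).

X_L = ωL = 12.98 Ω
Parallel: admittances add. Y = 1/R + 1/(jωL)
Y = (0.02174 − j0.07704) S
|Y| = 0.08005 S → |Z| = 1/|Y| = 12.49 Ω, ∠Z = −∠Y = 74.24°

80.05 mS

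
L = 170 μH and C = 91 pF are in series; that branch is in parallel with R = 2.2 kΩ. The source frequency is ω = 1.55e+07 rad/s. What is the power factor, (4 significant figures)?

0.6587

X_L = ωL = 2635 Ω
X_C = 1/(ωC) = 709.0 Ω
Branch 1: Z₁ = R = 2200 Ω
Branch 2 (series LC): Z₂ = j(X_L − X_C) = j1926 Ω
Parallel: Z = Z₁Z₂/(Z₁+Z₂), |Z| = 1449 Ω, ∠Z = 48.80°
cos φ = cos(48.80°) = 0.6587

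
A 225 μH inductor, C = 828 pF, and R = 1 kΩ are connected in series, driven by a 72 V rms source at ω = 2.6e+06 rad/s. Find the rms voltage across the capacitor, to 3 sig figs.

33.2 V

X_L = ωL = 585 Ω
X_C = 1/(ωC) = 465 Ω
Net reactance X = X_L − X_C = 120 Ω
Z = 1000 + j120 Ω
|Z| = √(1000² + 120²) = 1010 Ω
I = V/|Z| = 71.5 mA
V_C = I·|Z_C| = 0.0715 × 465 = 33.2 V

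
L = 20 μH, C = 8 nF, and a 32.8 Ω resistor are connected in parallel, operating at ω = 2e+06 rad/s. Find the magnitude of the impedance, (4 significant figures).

X_L = ωL = 40.00 Ω
X_C = 1/(ωC) = 62.50 Ω
Parallel: admittances add. Y = 1/R + 1/(jωL) + jωC
Y = (0.03049 − j0.009000) S
|Y| = 0.03179 S → |Z| = 1/|Y| = 31.46 Ω, ∠Z = −∠Y = 16.45°

31.46 Ω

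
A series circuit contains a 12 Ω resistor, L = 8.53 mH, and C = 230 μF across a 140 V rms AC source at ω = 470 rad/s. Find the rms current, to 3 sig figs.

10.7 A

X_L = ωL = 4.01 Ω
X_C = 1/(ωC) = 9.25 Ω
Net reactance X = X_L − X_C = -5.24 Ω
Z = 12.0 − j5.24 Ω
|Z| = √(12.0² + 5.24²) = 13.1 Ω
I = V/|Z| = 140/13.1 = 10.7 A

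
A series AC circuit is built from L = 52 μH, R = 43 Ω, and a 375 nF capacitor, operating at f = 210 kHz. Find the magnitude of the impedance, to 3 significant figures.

79.3 Ω

ω = 2πf = 1.319e+06 rad/s
X_L = ωL = 68.6 Ω
X_C = 1/(ωC) = 2.02 Ω
Net reactance X = X_L − X_C = 66.6 Ω
Z = 43.0 + j66.6 Ω
|Z| = √(43.0² + 66.6²) = 79.3 Ω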